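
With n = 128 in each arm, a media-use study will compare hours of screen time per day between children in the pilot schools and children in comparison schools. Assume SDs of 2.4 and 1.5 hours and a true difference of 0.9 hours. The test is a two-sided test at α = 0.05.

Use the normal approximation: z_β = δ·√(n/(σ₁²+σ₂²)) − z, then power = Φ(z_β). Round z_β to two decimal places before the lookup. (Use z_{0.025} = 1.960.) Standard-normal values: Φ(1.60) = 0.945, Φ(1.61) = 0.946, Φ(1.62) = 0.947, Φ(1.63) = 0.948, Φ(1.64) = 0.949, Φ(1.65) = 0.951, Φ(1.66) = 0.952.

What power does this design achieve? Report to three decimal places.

Power ≈ 0.949

z_β = δ·√(n/(σ₁²+σ₂²)) − z_{α/2}
    = 0.9 · √(128/8.01) − 1.960
    = 0.9 · 3.99750 − 1.960
    = 3.5978 − 1.960 = 1.6378 → 1.64
Power = Φ(1.64) = 0.949.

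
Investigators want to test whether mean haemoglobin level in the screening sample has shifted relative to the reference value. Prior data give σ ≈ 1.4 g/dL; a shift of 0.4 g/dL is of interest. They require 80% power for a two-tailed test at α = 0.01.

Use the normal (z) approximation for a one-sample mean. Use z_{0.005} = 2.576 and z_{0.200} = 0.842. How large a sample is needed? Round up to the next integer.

n = 144

n = (z_{α/2} + z_β)² · σ² / δ²
  = (2.576 + 0.842)² · 1.4² / 0.4²
  = 11.6827 · 1.96 / 0.16
  = 143.11
Round up → n = 144.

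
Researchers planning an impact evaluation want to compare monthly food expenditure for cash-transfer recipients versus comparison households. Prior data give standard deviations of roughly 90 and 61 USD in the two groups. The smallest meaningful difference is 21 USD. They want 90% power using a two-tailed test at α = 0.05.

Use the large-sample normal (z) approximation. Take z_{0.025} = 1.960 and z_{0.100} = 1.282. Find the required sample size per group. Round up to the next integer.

n = 282 per group

n = (z_{α/2} + z_β)² · (σ₁² + σ₂²) / δ²
  = (1.960 + 1.282)² · (90² + 61² = 11821) / 21²
  = 10.5106 · 11821 / 441
  = 281.74
Round up → n = 282 per group.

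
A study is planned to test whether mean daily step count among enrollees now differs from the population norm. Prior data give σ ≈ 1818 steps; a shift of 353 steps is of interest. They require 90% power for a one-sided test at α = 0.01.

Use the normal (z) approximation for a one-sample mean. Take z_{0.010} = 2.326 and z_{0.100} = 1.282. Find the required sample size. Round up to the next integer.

n = (z_α + z_β)² · σ² / δ²
  = (2.326 + 1.282)² · 1818² / 353²
  = 13.0177 · 3305124 / 124609
  = 345.28
Round up → n = 346.

n = 346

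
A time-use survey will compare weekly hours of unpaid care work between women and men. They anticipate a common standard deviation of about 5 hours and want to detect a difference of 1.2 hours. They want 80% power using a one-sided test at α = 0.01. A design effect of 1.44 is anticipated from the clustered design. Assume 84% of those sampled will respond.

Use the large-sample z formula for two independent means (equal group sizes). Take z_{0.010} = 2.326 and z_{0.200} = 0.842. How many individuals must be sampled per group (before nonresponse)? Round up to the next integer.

n = (z_α + z_β)² · (σ₁² + σ₂²) / δ²
  = (2.326 + 0.842)² · (2·5² = 50) / 1.2²
  = 10.0362 · 50 / 1.44
  = 348.48
Design effect: 1.44 × 348.48 = 501.81.
Adjust for 84% response: 501.81 / 0.84 = 597.39.
Round up → n = 598 per group.

n = 598 per group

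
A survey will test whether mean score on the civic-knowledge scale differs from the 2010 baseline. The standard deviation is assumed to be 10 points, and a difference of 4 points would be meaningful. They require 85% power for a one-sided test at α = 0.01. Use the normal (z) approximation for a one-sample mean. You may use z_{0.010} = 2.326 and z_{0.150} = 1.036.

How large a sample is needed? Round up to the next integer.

n = 71

n = (z_α + z_β)² · σ² / δ²
  = (2.326 + 1.036)² · 10² / 4²
  = 11.3030 · 100 / 16
  = 70.64
Round up → n = 71.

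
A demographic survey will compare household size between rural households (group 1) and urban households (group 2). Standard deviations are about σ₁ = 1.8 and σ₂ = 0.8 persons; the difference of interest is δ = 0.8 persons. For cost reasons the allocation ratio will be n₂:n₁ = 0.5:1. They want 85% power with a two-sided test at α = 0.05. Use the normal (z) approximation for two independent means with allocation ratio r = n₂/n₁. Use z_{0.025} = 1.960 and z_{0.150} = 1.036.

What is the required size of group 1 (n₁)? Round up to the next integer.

n₁ = (z_{α/2} + z_β)² · (σ₁² + σ₂²/r) / δ²
   = (1.960 + 1.036)² · (1.8² + 0.8²/0.5) / 0.8²
   = 8.9760 · (3.24 + 1.28) / 0.64
   = 8.9760 · 4.52 / 0.64
   = 63.39
Round up → n₁ = 64; n₂ = r·n₁ = 0.5 × 64 = 32.

n₁ = 64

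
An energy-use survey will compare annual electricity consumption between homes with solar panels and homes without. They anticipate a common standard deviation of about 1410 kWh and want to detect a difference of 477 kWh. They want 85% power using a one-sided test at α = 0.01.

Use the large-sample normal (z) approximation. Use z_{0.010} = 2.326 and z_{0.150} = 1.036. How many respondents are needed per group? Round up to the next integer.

n = 198 per group

n = (z_α + z_β)² · (σ₁² + σ₂²) / δ²
  = (2.326 + 1.036)² · (2·1410² = 3976200) / 477²
  = 11.3030 · 3976200 / 227529
  = 197.53
Round up → n = 198 per group.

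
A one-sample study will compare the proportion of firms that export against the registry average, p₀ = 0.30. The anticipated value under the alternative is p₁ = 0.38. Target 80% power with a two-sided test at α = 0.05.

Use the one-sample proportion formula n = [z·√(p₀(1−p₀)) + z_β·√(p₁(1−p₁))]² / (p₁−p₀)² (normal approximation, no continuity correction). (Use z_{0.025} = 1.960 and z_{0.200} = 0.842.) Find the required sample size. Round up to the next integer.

n = [z_{α/2}·√(p₀q₀) + z_β·√(p₁q₁)]² / (p₁ − p₀)²
  = [1.960·√(0.30·0.70) + 0.842·√(0.38·0.62)]² / (0.08)²
  = [1.960·0.4583 + 0.842·0.4854]² / 0.0064
  = [1.3069]² / 0.0064
  = 266.86
Round up → n = 267.

n = 267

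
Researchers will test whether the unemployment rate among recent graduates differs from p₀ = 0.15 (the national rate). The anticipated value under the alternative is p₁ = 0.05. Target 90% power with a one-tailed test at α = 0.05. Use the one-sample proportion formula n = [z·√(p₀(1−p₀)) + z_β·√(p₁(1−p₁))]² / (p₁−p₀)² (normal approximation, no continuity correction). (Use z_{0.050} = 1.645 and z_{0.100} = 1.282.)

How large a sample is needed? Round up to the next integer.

n = 76

n = [z_α·√(p₀q₀) + z_β·√(p₁q₁)]² / (p₁ − p₀)²
  = [1.645·√(0.15·0.85) + 1.282·√(0.05·0.95)]² / (-0.10)²
  = [1.645·0.3571 + 1.282·0.2179]² / 0.0100
  = [0.8668]² / 0.0100
  = 75.13
Round up → n = 76.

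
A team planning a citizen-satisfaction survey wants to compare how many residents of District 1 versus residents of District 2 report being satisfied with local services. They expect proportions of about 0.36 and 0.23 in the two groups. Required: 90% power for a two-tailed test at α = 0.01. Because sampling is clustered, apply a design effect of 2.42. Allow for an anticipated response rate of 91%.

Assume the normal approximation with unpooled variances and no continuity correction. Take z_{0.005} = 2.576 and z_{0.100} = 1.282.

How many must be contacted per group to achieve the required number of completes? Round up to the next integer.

n = 955 per group

n = (z_{α/2} + z_β)² · [p₁(1−p₁) + p₂(1−p₂)] / (p₁ − p₂)²
  = (2.576 + 1.282)² · (0.36·0.64 + 0.23·0.77) / (0.13)²
  = (3.858)² · (0.2304 + 0.1771) / 0.0169
  = 14.8842 · 0.4075 / 0.0169
  = 358.89
Design effect: 2.42 × 358.89 = 868.52.
Adjust for 91% response: 868.52 / 0.91 = 954.42.
Round up → n = 955 per group.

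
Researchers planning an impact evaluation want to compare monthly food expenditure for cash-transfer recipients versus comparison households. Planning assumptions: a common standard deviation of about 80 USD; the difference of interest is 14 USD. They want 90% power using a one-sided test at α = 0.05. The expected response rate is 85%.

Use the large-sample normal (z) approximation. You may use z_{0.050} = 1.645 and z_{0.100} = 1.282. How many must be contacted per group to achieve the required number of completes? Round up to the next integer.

n = (z_α + z_β)² · (σ₁² + σ₂²) / δ²
  = (1.645 + 1.282)² · (2·80² = 12800) / 14²
  = 8.5673 · 12800 / 196
  = 559.50
Adjust for 85% response: 559.50 / 0.85 = 658.23.
Round up → n = 659 per group.

n = 659 per group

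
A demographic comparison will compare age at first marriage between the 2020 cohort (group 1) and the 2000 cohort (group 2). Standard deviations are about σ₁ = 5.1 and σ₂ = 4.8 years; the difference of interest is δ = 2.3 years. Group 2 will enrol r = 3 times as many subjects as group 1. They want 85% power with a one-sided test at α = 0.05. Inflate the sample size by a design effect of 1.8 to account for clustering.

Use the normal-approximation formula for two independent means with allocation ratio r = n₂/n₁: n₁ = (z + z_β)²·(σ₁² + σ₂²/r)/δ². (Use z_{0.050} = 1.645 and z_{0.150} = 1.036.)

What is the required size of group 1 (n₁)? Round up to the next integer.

n₁ = 83

n₁ = (z_α + z_β)² · (σ₁² + σ₂²/r) / δ²
   = (1.645 + 1.036)² · (5.1² + 4.8²/3) / 2.3²
   = 7.1878 · (26.01 + 7.68) / 5.29
   = 7.1878 · 33.69 / 5.29
   = 45.78
Design effect: 1.8 × 45.78 = 82.40.
Round up → n₁ = 83; n₂ = r·n₁ = 3 × 83 = 249.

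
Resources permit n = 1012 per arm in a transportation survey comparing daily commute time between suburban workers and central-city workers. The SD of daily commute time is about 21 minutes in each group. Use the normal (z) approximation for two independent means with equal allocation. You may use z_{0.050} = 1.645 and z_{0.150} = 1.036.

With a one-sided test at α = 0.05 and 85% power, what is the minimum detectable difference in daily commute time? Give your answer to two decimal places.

Minimum detectable difference ≈ 2.50 minutes

δ = (z_α + z_β) · √((σ₁²+σ₂²)/n)
  = (1.645 + 1.036) · √(882/1012)
  = 2.681 · √0.87154
  = 2.681 · 0.9336
  = 2.5029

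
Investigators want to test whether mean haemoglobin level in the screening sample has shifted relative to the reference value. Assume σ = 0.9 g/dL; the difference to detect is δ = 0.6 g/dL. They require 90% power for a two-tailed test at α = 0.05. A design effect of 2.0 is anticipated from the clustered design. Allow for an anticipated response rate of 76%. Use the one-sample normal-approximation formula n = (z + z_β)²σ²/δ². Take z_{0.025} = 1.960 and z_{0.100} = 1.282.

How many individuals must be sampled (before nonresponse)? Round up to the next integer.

n = (z_{α/2} + z_β)² · σ² / δ²
  = (1.960 + 1.282)² · 0.9² / 0.6²
  = 10.5106 · 0.81 / 0.36
  = 23.65
Design effect: 2.0 × 23.65 = 47.30.
Adjust for 76% response: 47.30 / 0.76 = 62.23.
Round up → n = 63.

n = 63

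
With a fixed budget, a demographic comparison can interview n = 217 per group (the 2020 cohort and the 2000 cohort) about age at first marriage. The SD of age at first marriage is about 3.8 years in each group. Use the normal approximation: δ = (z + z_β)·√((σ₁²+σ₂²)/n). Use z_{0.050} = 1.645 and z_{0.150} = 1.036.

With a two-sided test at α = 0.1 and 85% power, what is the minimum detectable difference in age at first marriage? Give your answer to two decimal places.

Minimum detectable difference ≈ 0.98 years

δ = (z_{α/2} + z_β) · √((σ₁²+σ₂²)/n)
  = (1.645 + 1.036) · √(28.88/217)
  = 2.681 · √0.13309
  = 2.681 · 0.3648
  = 0.9781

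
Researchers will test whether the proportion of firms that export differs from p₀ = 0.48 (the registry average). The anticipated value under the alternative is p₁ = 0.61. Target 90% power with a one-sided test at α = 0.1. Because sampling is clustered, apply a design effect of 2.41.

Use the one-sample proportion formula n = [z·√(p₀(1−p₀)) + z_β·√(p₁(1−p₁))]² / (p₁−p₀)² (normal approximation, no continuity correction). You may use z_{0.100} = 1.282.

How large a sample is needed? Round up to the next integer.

n = [z_α·√(p₀q₀) + z_β·√(p₁q₁)]² / (p₁ − p₀)²
  = [1.282·√(0.48·0.52) + 1.282·√(0.61·0.39)]² / (0.13)²
  = [1.282·0.4996 + 1.282·0.4877]² / 0.0169
  = [1.2658]² / 0.0169
  = 94.81
Design effect: 2.41 × 94.81 = 228.48.
Round up → n = 229.

n = 229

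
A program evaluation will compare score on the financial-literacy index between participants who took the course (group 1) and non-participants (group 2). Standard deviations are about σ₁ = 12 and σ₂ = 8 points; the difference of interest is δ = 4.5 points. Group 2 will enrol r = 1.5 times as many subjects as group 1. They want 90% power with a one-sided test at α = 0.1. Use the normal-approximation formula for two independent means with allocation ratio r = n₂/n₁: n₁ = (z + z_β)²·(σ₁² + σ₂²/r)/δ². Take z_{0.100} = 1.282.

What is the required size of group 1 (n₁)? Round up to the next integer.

n₁ = 61

n₁ = (z_α + z_β)² · (σ₁² + σ₂²/r) / δ²
   = (1.282 + 1.282)² · (12² + 8²/1.5) / 4.5²
   = 6.5741 · (144 + 42.6667) / 20.25
   = 6.5741 · 186.6667 / 20.25
   = 60.60
Round up → n₁ = 61; n₂ = r·n₁ = 1.5 × 61 = 92.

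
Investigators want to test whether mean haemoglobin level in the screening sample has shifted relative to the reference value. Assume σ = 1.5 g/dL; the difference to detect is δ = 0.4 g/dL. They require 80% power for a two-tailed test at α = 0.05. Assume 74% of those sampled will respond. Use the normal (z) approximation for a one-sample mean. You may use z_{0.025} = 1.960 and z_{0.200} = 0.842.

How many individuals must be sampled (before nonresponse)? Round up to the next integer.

n = 150

n = (z_{α/2} + z_β)² · σ² / δ²
  = (1.960 + 0.842)² · 1.5² / 0.4²
  = 7.8512 · 2.25 / 0.16
  = 110.41
Adjust for 74% response: 110.41 / 0.74 = 149.20.
Round up → n = 150.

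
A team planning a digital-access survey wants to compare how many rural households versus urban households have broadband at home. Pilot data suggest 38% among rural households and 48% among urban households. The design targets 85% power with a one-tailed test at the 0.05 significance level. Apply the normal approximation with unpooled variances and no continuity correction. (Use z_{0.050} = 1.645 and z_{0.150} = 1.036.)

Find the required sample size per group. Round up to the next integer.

n = 349 per group

n = (z_α + z_β)² · [p₁(1−p₁) + p₂(1−p₂)] / (p₁ − p₂)²
  = (1.645 + 1.036)² · (0.38·0.62 + 0.48·0.52) / (-0.10)²
  = (2.681)² · (0.2356 + 0.2496) / 0.0100
  = 7.1878 · 0.4852 / 0.0100
  = 348.75
Round up → n = 349 per group.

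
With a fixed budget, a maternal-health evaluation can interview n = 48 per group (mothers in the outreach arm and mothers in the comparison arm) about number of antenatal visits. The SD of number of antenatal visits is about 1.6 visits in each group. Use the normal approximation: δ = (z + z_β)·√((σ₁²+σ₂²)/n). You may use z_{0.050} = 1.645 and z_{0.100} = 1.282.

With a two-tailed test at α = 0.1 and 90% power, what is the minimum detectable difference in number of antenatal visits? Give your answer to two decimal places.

δ = (z_{α/2} + z_β) · √((σ₁²+σ₂²)/n)
  = (1.645 + 1.282) · √(5.12/48)
  = 2.927 · √0.10667
  = 2.927 · 0.3266
  = 0.9560

Minimum detectable difference ≈ 0.96 visits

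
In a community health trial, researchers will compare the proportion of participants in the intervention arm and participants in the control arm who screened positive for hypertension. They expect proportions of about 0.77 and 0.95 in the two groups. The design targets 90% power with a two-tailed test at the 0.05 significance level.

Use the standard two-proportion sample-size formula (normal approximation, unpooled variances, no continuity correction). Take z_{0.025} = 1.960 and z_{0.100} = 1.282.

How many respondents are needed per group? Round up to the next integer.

n = 73 per group

n = (z_{α/2} + z_β)² · [p₁(1−p₁) + p₂(1−p₂)] / (p₁ − p₂)²
  = (1.960 + 1.282)² · (0.77·0.23 + 0.95·0.05) / (-0.18)²
  = (3.242)² · (0.1771 + 0.0475) / 0.0324
  = 10.5106 · 0.2246 / 0.0324
  = 72.86
Round up → n = 73 per group.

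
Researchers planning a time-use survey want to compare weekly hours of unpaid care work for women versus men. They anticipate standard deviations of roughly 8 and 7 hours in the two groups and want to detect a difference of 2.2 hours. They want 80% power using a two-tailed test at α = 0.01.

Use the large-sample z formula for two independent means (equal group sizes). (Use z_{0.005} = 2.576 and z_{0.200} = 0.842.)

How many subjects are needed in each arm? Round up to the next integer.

n = (z_{α/2} + z_β)² · (σ₁² + σ₂²) / δ²
  = (2.576 + 0.842)² · (8² + 7² = 113) / 2.2²
  = 11.6827 · 113 / 4.84
  = 272.76
Round up → n = 273 per group.

n = 273 per group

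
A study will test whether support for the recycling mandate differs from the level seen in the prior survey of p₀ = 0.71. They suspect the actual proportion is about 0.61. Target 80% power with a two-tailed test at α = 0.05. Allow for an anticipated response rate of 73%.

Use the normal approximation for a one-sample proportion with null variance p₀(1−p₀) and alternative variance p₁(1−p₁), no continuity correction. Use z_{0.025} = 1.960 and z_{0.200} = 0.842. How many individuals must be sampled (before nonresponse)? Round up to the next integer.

n = 232

n = [z_{α/2}·√(p₀q₀) + z_β·√(p₁q₁)]² / (p₁ − p₀)²
  = [1.960·√(0.71·0.29) + 0.842·√(0.61·0.39)]² / (-0.10)²
  = [1.960·0.4538 + 0.842·0.4877]² / 0.0100
  = [1.3001]² / 0.0100
  = 169.02
Adjust for 73% response: 169.02 / 0.73 = 231.53.
Round up → n = 232.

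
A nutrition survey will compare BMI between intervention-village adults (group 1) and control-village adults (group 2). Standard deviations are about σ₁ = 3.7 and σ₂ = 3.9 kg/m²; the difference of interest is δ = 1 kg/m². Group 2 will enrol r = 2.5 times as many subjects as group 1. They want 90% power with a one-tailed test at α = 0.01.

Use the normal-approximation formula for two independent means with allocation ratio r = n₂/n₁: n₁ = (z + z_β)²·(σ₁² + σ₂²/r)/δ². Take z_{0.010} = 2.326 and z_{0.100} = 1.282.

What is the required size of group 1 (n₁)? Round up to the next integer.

n₁ = 258

n₁ = (z_α + z_β)² · (σ₁² + σ₂²/r) / δ²
   = (2.326 + 1.282)² · (3.7² + 3.9²/2.5) / 1²
   = 13.0177 · (13.69 + 6.084) / 1
   = 13.0177 · 19.774 / 1
   = 257.41
Round up → n₁ = 258; n₂ = r·n₁ = 2.5 × 258 = 645.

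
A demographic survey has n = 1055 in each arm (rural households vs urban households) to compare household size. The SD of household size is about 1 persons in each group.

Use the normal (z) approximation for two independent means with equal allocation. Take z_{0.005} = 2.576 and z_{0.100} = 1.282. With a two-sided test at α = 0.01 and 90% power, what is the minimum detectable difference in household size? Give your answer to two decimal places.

Minimum detectable difference ≈ 0.17 persons

δ = (z_{α/2} + z_β) · √((σ₁²+σ₂²)/n)
  = (2.576 + 1.282) · √(2/1055)
  = 3.858 · √0.0019
  = 3.858 · 0.0435
  = 0.1680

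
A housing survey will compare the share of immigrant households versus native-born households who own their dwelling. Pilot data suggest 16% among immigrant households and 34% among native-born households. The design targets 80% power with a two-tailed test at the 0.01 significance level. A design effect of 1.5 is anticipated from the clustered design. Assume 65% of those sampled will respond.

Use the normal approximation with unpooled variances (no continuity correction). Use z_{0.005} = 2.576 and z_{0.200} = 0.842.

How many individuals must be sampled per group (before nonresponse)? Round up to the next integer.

n = 299 per group

n = (z_{α/2} + z_β)² · [p₁(1−p₁) + p₂(1−p₂)] / (p₁ − p₂)²
  = (2.576 + 0.842)² · (0.16·0.84 + 0.34·0.66) / (-0.18)²
  = (3.418)² · (0.1344 + 0.2244) / 0.0324
  = 11.6827 · 0.3588 / 0.0324
  = 129.38
Design effect: 1.5 × 129.38 = 194.06.
Adjust for 65% response: 194.06 / 0.65 = 298.56.
Round up → n = 299 per group.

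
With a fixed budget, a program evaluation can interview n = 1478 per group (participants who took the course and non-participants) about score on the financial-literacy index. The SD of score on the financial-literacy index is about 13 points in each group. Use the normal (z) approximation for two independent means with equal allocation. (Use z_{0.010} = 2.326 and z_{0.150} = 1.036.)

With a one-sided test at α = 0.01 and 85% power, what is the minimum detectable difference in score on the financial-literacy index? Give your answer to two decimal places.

Minimum detectable difference ≈ 1.61 points

δ = (z_α + z_β) · √((σ₁²+σ₂²)/n)
  = (2.326 + 1.036) · √(338/1478)
  = 3.362 · √0.22869
  = 3.362 · 0.4782
  = 1.6078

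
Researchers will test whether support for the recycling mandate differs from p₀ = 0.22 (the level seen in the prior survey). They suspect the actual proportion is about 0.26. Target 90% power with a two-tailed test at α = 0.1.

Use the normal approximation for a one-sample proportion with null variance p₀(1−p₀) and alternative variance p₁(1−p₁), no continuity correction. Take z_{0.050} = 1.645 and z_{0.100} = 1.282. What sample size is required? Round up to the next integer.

n = [z_{α/2}·√(p₀q₀) + z_β·√(p₁q₁)]² / (p₁ − p₀)²
  = [1.645·√(0.22·0.78) + 1.282·√(0.26·0.74)]² / (0.04)²
  = [1.645·0.4142 + 1.282·0.4386]² / 0.0016
  = [1.2438]² / 0.0016
  = 966.84
Round up → n = 967.

n = 967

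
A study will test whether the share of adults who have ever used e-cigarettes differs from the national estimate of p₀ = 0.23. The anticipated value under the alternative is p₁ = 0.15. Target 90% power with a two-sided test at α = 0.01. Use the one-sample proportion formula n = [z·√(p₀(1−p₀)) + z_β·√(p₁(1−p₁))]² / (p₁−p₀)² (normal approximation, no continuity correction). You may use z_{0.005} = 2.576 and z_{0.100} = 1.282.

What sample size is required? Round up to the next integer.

n = 372

n = [z_{α/2}·√(p₀q₀) + z_β·√(p₁q₁)]² / (p₁ − p₀)²
  = [2.576·√(0.23·0.77) + 1.282·√(0.15·0.85)]² / (-0.08)²
  = [2.576·0.4208 + 1.282·0.3571]² / 0.0064
  = [1.5418]² / 0.0064
  = 371.44
Round up → n = 372.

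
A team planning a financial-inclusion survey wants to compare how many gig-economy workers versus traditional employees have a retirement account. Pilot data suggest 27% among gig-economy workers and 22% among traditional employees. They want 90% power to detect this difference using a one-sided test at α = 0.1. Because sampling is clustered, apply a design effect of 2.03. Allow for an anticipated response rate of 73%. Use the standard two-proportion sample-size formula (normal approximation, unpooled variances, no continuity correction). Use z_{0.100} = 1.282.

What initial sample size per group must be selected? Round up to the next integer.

n = 2697 per group

n = (z_α + z_β)² · [p₁(1−p₁) + p₂(1−p₂)] / (p₁ − p₂)²
  = (1.282 + 1.282)² · (0.27·0.73 + 0.22·0.78) / (0.05)²
  = (2.564)² · (0.1971 + 0.1716) / 0.0025
  = 6.5741 · 0.3687 / 0.0025
  = 969.55
Design effect: 2.03 × 969.55 = 1968.18.
Adjust for 73% response: 1968.18 / 0.73 = 2696.14.
Round up → n = 2697 per group.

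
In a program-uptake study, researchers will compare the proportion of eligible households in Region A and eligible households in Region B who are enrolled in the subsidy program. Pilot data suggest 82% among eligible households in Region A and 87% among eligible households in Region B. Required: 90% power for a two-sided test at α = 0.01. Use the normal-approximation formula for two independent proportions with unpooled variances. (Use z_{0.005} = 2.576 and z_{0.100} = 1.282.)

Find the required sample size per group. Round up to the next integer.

n = (z_{α/2} + z_β)² · [p₁(1−p₁) + p₂(1−p₂)] / (p₁ − p₂)²
  = (2.576 + 1.282)² · (0.82·0.18 + 0.87·0.13) / (-0.05)²
  = (3.858)² · (0.1476 + 0.1131) / 0.0025
  = 14.8842 · 0.2607 / 0.0025
  = 1552.12
Round up → n = 1553 per group.

n = 1553 per group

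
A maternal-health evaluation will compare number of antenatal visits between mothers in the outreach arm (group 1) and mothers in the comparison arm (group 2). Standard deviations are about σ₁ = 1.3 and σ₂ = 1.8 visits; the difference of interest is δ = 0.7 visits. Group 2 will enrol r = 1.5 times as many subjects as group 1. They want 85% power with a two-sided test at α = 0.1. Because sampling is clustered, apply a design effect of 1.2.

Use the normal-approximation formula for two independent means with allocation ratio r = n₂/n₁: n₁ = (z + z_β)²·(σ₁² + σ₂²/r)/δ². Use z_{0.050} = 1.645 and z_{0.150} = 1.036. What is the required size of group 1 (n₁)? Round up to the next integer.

n₁ = 68

n₁ = (z_{α/2} + z_β)² · (σ₁² + σ₂²/r) / δ²
   = (1.645 + 1.036)² · (1.3² + 1.8²/1.5) / 0.7²
   = 7.1878 · (1.69 + 2.16) / 0.49
   = 7.1878 · 3.85 / 0.49
   = 56.48
Design effect: 1.2 × 56.48 = 67.77.
Round up → n₁ = 68; n₂ = r·n₁ = 1.5 × 68 = 102.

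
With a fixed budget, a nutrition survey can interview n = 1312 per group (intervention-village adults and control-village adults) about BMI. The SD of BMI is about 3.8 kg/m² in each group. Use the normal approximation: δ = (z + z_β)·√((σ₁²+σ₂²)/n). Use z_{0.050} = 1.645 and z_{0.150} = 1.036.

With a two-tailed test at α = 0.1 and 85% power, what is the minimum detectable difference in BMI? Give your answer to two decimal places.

δ = (z_{α/2} + z_β) · √((σ₁²+σ₂²)/n)
  = (1.645 + 1.036) · √(28.88/1312)
  = 2.681 · √0.02201
  = 2.681 · 0.1484
  = 0.3978

Minimum detectable difference ≈ 0.40 kg/m²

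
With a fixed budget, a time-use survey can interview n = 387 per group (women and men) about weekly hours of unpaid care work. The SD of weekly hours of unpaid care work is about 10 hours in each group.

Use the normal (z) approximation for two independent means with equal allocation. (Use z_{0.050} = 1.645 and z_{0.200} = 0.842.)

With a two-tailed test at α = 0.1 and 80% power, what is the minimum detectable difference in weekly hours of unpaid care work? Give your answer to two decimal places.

Minimum detectable difference ≈ 1.79 hours

δ = (z_{α/2} + z_β) · √((σ₁²+σ₂²)/n)
  = (1.645 + 0.842) · √(200/387)
  = 2.487 · √0.5168
  = 2.487 · 0.7189
  = 1.7879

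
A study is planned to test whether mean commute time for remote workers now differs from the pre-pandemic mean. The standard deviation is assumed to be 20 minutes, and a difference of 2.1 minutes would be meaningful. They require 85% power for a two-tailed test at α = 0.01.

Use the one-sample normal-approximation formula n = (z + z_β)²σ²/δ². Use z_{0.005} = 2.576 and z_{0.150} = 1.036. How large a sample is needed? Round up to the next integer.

n = 1184

n = (z_{α/2} + z_β)² · σ² / δ²
  = (2.576 + 1.036)² · 20² / 2.1²
  = 13.0465 · 400 / 4.41
  = 1183.36
Round up → n = 1184.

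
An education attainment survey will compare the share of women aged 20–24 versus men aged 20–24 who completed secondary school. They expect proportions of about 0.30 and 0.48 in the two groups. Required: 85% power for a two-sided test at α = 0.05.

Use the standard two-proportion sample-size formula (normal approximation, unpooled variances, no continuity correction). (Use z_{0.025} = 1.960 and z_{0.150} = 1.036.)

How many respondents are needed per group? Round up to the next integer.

n = 128 per group

n = (z_{α/2} + z_β)² · [p₁(1−p₁) + p₂(1−p₂)] / (p₁ − p₂)²
  = (1.960 + 1.036)² · (0.30·0.70 + 0.48·0.52) / (-0.18)²
  = (2.996)² · (0.2100 + 0.2496) / 0.0324
  = 8.9760 · 0.4596 / 0.0324
  = 127.33
Round up → n = 128 per group.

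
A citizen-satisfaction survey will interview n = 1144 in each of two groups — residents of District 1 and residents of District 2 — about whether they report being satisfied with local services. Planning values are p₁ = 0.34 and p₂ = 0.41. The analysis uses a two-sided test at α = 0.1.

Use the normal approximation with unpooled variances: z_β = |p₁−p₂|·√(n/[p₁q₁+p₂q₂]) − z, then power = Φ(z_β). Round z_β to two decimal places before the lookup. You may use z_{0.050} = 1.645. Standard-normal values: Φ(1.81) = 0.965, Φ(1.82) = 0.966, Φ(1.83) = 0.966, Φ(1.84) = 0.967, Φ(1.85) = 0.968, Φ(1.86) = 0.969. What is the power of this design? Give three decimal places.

z_β = |p₁−p₂|·√(n/[p₁q₁+p₂q₂]) − z_{α/2}
    = 0.07 · √(1144/0.4663) − 1.645
    = 0.07 · 49.5314 − 1.645
    = 3.4672 − 1.645 = 1.8222 → 1.82
Power = Φ(1.82) = 0.966.

Power ≈ 0.966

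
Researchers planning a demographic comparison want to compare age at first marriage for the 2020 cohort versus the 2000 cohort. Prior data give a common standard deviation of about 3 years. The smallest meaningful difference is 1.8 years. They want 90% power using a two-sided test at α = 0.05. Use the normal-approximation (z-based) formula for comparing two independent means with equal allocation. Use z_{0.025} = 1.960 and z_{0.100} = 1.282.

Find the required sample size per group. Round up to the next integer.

n = (z_{α/2} + z_β)² · (σ₁² + σ₂²) / δ²
  = (1.960 + 1.282)² · (2·3² = 18) / 1.8²
  = 10.5106 · 18 / 3.24
  = 58.39
Round up → n = 59 per group.

n = 59 per group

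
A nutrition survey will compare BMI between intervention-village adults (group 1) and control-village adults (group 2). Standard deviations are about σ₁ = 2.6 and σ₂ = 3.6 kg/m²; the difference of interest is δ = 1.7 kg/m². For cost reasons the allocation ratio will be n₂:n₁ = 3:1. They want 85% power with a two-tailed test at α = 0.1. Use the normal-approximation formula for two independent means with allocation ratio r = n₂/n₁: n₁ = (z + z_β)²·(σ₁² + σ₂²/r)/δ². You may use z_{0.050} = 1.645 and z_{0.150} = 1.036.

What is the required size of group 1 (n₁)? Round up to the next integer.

n₁ = 28

n₁ = (z_{α/2} + z_β)² · (σ₁² + σ₂²/r) / δ²
   = (1.645 + 1.036)² · (2.6² + 3.6²/3) / 1.7²
   = 7.1878 · (6.76 + 4.32) / 2.89
   = 7.1878 · 11.08 / 2.89
   = 27.56
Round up → n₁ = 28; n₂ = r·n₁ = 3 × 28 = 84.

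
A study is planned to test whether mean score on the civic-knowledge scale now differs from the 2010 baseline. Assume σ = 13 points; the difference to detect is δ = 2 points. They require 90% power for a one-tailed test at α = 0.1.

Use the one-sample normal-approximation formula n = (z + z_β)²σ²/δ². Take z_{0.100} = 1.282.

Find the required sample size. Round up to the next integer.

n = (z_α + z_β)² · σ² / δ²
  = (1.282 + 1.282)² · 13² / 2²
  = 6.5741 · 169 / 4
  = 277.76
Round up → n = 278.

n = 278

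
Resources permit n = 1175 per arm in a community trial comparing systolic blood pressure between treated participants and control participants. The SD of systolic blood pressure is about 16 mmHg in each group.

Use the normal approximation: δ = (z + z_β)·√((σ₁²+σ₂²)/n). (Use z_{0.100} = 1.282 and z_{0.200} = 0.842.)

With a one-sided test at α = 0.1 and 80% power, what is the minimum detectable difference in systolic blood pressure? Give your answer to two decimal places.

δ = (z_α + z_β) · √((σ₁²+σ₂²)/n)
  = (1.282 + 0.842) · √(512/1175)
  = 2.124 · √0.43574
  = 2.124 · 0.6601
  = 1.4021

Minimum detectable difference ≈ 1.40 mmHg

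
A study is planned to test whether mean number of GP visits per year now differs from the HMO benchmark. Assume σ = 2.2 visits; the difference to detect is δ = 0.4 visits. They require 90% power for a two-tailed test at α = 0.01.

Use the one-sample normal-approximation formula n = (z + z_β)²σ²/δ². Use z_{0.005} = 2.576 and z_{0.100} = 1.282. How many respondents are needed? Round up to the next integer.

n = 451

n = (z_{α/2} + z_β)² · σ² / δ²
  = (2.576 + 1.282)² · 2.2² / 0.4²
  = 14.8842 · 4.84 / 0.16
  = 450.25
Round up → n = 451.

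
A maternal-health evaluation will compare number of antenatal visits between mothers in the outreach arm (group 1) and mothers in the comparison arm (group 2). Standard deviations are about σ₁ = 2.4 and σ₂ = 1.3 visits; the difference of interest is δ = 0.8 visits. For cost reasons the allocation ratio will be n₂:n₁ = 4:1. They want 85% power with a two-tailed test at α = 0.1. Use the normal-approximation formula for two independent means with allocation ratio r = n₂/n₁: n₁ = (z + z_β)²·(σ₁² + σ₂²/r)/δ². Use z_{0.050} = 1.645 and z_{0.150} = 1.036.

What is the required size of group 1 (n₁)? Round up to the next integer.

n₁ = 70

n₁ = (z_{α/2} + z_β)² · (σ₁² + σ₂²/r) / δ²
   = (1.645 + 1.036)² · (2.4² + 1.3²/4) / 0.8²
   = 7.1878 · (5.76 + 0.4225) / 0.64
   = 7.1878 · 6.1825 / 0.64
   = 69.43
Round up → n₁ = 70; n₂ = r·n₁ = 4 × 70 = 280.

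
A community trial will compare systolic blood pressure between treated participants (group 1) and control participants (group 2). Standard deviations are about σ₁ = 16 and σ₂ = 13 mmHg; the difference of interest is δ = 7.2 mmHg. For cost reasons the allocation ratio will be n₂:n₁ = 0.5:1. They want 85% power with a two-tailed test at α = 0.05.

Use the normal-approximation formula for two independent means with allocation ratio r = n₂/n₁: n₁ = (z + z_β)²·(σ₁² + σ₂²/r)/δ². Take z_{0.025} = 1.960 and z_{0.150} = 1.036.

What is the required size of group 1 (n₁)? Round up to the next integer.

n₁ = (z_{α/2} + z_β)² · (σ₁² + σ₂²/r) / δ²
   = (1.960 + 1.036)² · (16² + 13²/0.5) / 7.2²
   = 8.9760 · (256 + 338) / 51.84
   = 8.9760 · 594 / 51.84
   = 102.85
Round up → n₁ = 103; n₂ = r·n₁ = 0.5 × 103 = 52.

n₁ = 103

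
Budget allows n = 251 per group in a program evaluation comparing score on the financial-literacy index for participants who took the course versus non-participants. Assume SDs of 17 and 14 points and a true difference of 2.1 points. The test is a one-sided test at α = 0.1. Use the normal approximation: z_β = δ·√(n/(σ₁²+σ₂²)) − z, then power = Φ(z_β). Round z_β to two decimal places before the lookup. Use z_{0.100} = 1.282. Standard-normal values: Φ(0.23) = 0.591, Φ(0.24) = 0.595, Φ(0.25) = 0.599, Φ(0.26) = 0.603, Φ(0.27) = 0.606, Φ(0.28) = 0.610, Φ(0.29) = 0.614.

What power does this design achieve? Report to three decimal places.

z_β = δ·√(n/(σ₁²+σ₂²)) − z_α
    = 2.1 · √(251/485) − 1.282
    = 2.1 · 0.71939 − 1.282
    = 1.5107 − 1.282 = 0.2287 → 0.23
Power = Φ(0.23) = 0.591.

Power ≈ 0.591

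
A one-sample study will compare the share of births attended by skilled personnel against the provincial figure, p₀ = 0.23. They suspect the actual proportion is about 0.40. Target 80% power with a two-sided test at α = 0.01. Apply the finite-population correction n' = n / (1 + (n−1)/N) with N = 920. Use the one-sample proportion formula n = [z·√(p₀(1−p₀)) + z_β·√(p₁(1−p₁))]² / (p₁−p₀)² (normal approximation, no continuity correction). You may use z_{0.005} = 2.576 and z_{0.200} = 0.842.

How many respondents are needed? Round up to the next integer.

n = [z_{α/2}·√(p₀q₀) + z_β·√(p₁q₁)]² / (p₁ − p₀)²
  = [2.576·√(0.23·0.77) + 0.842·√(0.40·0.60)]² / (0.17)²
  = [2.576·0.4208 + 0.842·0.4899]² / 0.0289
  = [1.4966]² / 0.0289
  = 77.50
Finite-population correction (N = 920): 77.50 / (1 + (77.50 − 1)/920) = 71.55.
Round up → n = 72.

n = 72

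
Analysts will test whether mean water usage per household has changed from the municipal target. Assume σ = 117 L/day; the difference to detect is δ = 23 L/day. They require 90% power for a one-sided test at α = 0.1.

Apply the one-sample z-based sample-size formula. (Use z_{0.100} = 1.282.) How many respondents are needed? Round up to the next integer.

n = (z_α + z_β)² · σ² / δ²
  = (1.282 + 1.282)² · 117² / 23²
  = 6.5741 · 13689 / 529
  = 170.12
Round up → n = 171.

n = 171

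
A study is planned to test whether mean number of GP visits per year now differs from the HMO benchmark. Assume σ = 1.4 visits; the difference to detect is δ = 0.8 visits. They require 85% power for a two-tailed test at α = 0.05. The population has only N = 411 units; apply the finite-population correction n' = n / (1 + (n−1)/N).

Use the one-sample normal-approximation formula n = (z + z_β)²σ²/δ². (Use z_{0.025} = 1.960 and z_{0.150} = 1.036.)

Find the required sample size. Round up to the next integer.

n = (z_{α/2} + z_β)² · σ² / δ²
  = (1.960 + 1.036)² · 1.4² / 0.8²
  = 8.9760 · 1.96 / 0.64
  = 27.49
Finite-population correction (N = 411): 27.49 / (1 + (27.49 − 1)/411) = 25.82.
Round up → n = 26.

n = 26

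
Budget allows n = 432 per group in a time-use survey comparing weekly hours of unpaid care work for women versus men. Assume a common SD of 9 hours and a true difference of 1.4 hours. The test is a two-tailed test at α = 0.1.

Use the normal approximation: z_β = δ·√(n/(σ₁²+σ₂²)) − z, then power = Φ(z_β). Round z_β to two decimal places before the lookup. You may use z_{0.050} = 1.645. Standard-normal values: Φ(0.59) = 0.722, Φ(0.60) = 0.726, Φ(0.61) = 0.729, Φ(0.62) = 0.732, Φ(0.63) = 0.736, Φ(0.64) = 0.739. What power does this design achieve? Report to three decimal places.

Power ≈ 0.739

z_β = δ·√(n/(σ₁²+σ₂²)) − z_{α/2}
    = 1.4 · √(432/162) − 1.645
    = 1.4 · 1.63299 − 1.645
    = 2.2862 − 1.645 = 0.6412 → 0.64
Power = Φ(0.64) = 0.739.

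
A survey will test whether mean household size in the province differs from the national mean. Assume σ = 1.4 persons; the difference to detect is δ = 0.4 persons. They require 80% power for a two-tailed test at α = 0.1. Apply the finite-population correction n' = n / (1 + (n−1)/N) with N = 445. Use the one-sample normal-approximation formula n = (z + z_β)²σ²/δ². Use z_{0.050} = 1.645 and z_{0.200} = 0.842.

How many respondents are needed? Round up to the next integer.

n = (z_{α/2} + z_β)² · σ² / δ²
  = (1.645 + 0.842)² · 1.4² / 0.4²
  = 6.1852 · 1.96 / 0.16
  = 75.77
Finite-population correction (N = 445): 75.77 / (1 + (75.77 − 1)/445) = 64.87.
Round up → n = 65.

n = 65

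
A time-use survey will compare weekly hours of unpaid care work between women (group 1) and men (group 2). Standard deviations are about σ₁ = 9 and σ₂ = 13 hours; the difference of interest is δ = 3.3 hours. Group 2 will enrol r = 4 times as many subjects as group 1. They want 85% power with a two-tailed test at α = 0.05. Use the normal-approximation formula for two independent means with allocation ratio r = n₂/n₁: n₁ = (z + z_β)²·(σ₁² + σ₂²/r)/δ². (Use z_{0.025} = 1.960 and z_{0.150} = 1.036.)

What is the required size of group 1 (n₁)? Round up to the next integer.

n₁ = (z_{α/2} + z_β)² · (σ₁² + σ₂²/r) / δ²
   = (1.960 + 1.036)² · (9² + 13²/4) / 3.3²
   = 8.9760 · (81 + 42.25) / 10.89
   = 8.9760 · 123.25 / 10.89
   = 101.59
Round up → n₁ = 102; n₂ = r·n₁ = 4 × 102 = 408.

n₁ = 102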